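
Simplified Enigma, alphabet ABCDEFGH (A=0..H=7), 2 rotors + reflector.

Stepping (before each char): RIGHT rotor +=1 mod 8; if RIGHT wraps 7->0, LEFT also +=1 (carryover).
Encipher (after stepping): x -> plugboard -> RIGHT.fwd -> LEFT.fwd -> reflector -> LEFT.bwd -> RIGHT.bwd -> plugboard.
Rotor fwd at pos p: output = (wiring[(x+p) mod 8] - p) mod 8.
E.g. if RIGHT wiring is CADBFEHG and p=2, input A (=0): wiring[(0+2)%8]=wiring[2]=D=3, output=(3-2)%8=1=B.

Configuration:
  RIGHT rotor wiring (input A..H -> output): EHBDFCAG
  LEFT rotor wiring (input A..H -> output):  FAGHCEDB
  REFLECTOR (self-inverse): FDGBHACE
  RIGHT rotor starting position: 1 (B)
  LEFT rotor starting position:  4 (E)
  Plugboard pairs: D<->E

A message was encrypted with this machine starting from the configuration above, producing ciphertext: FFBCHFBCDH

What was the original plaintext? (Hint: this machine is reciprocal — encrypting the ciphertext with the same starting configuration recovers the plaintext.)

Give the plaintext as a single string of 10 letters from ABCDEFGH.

Answer: ADDBGCEBBF

Derivation:
Char 1 ('F'): step: R->2, L=4; F->plug->F->R->E->L->B->refl->D->L'->H->R'->A->plug->A
Char 2 ('F'): step: R->3, L=4; F->plug->F->R->B->L->A->refl->F->L'->D->R'->E->plug->D
Char 3 ('B'): step: R->4, L=4; B->plug->B->R->G->L->C->refl->G->L'->A->R'->E->plug->D
Char 4 ('C'): step: R->5, L=4; C->plug->C->R->B->L->A->refl->F->L'->D->R'->B->plug->B
Char 5 ('H'): step: R->6, L=4; H->plug->H->R->E->L->B->refl->D->L'->H->R'->G->plug->G
Char 6 ('F'): step: R->7, L=4; F->plug->F->R->G->L->C->refl->G->L'->A->R'->C->plug->C
Char 7 ('B'): step: R->0, L->5 (L advanced); B->plug->B->R->H->L->F->refl->A->L'->D->R'->D->plug->E
Char 8 ('C'): step: R->1, L=5; C->plug->C->R->C->L->E->refl->H->L'->A->R'->B->plug->B
Char 9 ('D'): step: R->2, L=5; D->plug->E->R->G->L->C->refl->G->L'->B->R'->B->plug->B
Char 10 ('H'): step: R->3, L=5; H->plug->H->R->G->L->C->refl->G->L'->B->R'->F->plug->F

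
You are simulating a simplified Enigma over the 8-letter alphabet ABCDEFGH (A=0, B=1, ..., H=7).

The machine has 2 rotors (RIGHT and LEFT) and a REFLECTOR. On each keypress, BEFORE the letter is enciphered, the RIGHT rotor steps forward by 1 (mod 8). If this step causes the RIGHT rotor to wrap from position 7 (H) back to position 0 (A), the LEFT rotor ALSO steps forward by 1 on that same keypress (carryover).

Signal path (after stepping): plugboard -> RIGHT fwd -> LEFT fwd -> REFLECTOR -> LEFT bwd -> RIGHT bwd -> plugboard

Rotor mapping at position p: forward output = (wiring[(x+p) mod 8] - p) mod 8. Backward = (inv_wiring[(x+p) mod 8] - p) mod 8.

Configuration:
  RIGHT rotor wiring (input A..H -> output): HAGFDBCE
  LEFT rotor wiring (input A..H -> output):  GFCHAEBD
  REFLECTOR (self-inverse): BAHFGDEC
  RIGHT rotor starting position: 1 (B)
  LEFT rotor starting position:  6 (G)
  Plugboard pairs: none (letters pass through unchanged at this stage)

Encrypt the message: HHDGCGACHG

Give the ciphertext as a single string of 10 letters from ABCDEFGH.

Answer: BCHFEAFBBF

Derivation:
Char 1 ('H'): step: R->2, L=6; H->plug->H->R->G->L->C->refl->H->L'->D->R'->B->plug->B
Char 2 ('H'): step: R->3, L=6; H->plug->H->R->D->L->H->refl->C->L'->G->R'->C->plug->C
Char 3 ('D'): step: R->4, L=6; D->plug->D->R->A->L->D->refl->F->L'->B->R'->H->plug->H
Char 4 ('G'): step: R->5, L=6; G->plug->G->R->A->L->D->refl->F->L'->B->R'->F->plug->F
Char 5 ('C'): step: R->6, L=6; C->plug->C->R->B->L->F->refl->D->L'->A->R'->E->plug->E
Char 6 ('G'): step: R->7, L=6; G->plug->G->R->C->L->A->refl->B->L'->F->R'->A->plug->A
Char 7 ('A'): step: R->0, L->7 (L advanced); A->plug->A->R->H->L->C->refl->H->L'->B->R'->F->plug->F
Char 8 ('C'): step: R->1, L=7; C->plug->C->R->E->L->A->refl->B->L'->F->R'->B->plug->B
Char 9 ('H'): step: R->2, L=7; H->plug->H->R->G->L->F->refl->D->L'->D->R'->B->plug->B
Char 10 ('G'): step: R->3, L=7; G->plug->G->R->F->L->B->refl->A->L'->E->R'->F->plug->F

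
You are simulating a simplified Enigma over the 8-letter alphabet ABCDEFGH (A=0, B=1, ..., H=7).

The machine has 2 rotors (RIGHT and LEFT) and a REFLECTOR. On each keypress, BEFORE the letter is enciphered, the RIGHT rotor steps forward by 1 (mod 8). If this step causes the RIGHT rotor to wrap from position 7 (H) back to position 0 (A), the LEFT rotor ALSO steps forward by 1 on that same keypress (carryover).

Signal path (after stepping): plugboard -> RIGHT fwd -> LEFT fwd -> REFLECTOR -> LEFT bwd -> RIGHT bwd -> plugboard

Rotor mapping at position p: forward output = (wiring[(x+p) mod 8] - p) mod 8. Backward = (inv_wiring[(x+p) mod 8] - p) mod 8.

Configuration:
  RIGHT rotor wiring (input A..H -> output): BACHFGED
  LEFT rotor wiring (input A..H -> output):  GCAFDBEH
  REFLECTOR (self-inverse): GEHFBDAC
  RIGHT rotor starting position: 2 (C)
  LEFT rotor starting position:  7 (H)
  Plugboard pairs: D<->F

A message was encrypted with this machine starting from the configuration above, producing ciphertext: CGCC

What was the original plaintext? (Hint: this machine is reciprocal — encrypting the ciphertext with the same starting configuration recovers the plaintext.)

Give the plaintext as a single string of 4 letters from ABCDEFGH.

Char 1 ('C'): step: R->3, L=7; C->plug->C->R->D->L->B->refl->E->L'->F->R'->G->plug->G
Char 2 ('G'): step: R->4, L=7; G->plug->G->R->G->L->C->refl->H->L'->B->R'->A->plug->A
Char 3 ('C'): step: R->5, L=7; C->plug->C->R->G->L->C->refl->H->L'->B->R'->A->plug->A
Char 4 ('C'): step: R->6, L=7; C->plug->C->R->D->L->B->refl->E->L'->F->R'->B->plug->B

Answer: GAAB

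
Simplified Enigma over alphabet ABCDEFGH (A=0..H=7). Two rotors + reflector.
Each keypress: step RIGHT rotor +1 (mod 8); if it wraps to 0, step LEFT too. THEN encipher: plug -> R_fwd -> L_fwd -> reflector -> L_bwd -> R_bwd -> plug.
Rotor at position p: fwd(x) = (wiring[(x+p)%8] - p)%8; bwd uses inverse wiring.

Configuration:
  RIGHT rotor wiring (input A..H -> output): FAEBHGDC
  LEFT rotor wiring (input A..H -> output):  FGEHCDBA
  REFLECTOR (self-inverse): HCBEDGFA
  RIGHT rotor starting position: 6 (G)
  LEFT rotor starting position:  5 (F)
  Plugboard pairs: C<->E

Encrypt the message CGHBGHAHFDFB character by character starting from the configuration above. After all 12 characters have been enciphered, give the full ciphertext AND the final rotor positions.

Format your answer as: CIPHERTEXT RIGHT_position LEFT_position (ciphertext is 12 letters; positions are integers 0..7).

Char 1 ('C'): step: R->7, L=5; C->plug->E->R->C->L->D->refl->E->L'->B->R'->C->plug->E
Char 2 ('G'): step: R->0, L->6 (L advanced); G->plug->G->R->D->L->A->refl->H->L'->C->R'->H->plug->H
Char 3 ('H'): step: R->1, L=6; H->plug->H->R->E->L->G->refl->F->L'->H->R'->A->plug->A
Char 4 ('B'): step: R->2, L=6; B->plug->B->R->H->L->F->refl->G->L'->E->R'->D->plug->D
Char 5 ('G'): step: R->3, L=6; G->plug->G->R->F->L->B->refl->C->L'->B->R'->H->plug->H
Char 6 ('H'): step: R->4, L=6; H->plug->H->R->F->L->B->refl->C->L'->B->R'->E->plug->C
Char 7 ('A'): step: R->5, L=6; A->plug->A->R->B->L->C->refl->B->L'->F->R'->C->plug->E
Char 8 ('H'): step: R->6, L=6; H->plug->H->R->A->L->D->refl->E->L'->G->R'->E->plug->C
Char 9 ('F'): step: R->7, L=6; F->plug->F->R->A->L->D->refl->E->L'->G->R'->B->plug->B
Char 10 ('D'): step: R->0, L->7 (L advanced); D->plug->D->R->B->L->G->refl->F->L'->D->R'->G->plug->G
Char 11 ('F'): step: R->1, L=7; F->plug->F->R->C->L->H->refl->A->L'->E->R'->H->plug->H
Char 12 ('B'): step: R->2, L=7; B->plug->B->R->H->L->C->refl->B->L'->A->R'->F->plug->F
Final: ciphertext=EHADHCECBGHF, RIGHT=2, LEFT=7

Answer: EHADHCECBGHF 2 7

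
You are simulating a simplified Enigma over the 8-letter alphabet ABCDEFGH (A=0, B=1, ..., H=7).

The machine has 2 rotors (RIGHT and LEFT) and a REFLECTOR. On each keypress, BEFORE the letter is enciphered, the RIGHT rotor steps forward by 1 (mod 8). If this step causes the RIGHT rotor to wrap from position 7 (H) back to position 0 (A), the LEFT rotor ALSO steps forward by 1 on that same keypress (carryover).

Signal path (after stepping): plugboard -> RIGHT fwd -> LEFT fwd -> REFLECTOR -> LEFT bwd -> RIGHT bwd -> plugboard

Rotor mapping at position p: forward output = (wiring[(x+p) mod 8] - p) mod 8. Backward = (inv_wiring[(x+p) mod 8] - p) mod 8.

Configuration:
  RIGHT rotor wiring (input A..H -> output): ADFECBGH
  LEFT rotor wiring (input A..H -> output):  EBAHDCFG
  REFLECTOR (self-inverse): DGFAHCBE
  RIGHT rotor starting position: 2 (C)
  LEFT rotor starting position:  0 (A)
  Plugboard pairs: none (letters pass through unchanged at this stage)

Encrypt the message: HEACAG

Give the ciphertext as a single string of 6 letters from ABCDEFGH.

Char 1 ('H'): step: R->3, L=0; H->plug->H->R->C->L->A->refl->D->L'->E->R'->E->plug->E
Char 2 ('E'): step: R->4, L=0; E->plug->E->R->E->L->D->refl->A->L'->C->R'->C->plug->C
Char 3 ('A'): step: R->5, L=0; A->plug->A->R->E->L->D->refl->A->L'->C->R'->C->plug->C
Char 4 ('C'): step: R->6, L=0; C->plug->C->R->C->L->A->refl->D->L'->E->R'->G->plug->G
Char 5 ('A'): step: R->7, L=0; A->plug->A->R->A->L->E->refl->H->L'->D->R'->F->plug->F
Char 6 ('G'): step: R->0, L->1 (L advanced); G->plug->G->R->G->L->F->refl->C->L'->D->R'->B->plug->B

Answer: ECCGFB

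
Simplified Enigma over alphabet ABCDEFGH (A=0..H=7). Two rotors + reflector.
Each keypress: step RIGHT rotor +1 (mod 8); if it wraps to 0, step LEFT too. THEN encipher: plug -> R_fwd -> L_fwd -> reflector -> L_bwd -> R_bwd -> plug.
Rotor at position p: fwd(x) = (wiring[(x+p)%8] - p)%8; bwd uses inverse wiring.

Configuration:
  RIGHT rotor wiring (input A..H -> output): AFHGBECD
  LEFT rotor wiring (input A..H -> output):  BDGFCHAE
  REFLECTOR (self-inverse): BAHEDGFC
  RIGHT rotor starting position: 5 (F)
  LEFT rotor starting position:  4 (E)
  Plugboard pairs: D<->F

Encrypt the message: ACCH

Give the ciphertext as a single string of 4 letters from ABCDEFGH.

Char 1 ('A'): step: R->6, L=4; A->plug->A->R->E->L->F->refl->G->L'->A->R'->F->plug->D
Char 2 ('C'): step: R->7, L=4; C->plug->C->R->G->L->C->refl->H->L'->F->R'->G->plug->G
Char 3 ('C'): step: R->0, L->5 (L advanced); C->plug->C->R->H->L->F->refl->G->L'->E->R'->F->plug->D
Char 4 ('H'): step: R->1, L=5; H->plug->H->R->H->L->F->refl->G->L'->E->R'->A->plug->A

Answer: DGDA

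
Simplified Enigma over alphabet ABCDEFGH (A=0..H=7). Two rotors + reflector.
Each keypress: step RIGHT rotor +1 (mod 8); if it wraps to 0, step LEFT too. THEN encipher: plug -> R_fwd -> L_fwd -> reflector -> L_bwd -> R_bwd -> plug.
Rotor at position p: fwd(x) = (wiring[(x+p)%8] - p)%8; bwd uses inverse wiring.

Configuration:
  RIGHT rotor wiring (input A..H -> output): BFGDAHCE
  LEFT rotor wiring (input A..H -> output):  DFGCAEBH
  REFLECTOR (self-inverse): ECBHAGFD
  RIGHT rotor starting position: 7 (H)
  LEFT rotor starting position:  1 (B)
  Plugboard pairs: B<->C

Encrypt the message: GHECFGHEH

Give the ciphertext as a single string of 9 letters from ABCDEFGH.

Answer: CFCGDHEDC

Derivation:
Char 1 ('G'): step: R->0, L->2 (L advanced); G->plug->G->R->C->L->G->refl->F->L'->F->R'->B->plug->C
Char 2 ('H'): step: R->1, L=2; H->plug->H->R->A->L->E->refl->A->L'->B->R'->F->plug->F
Char 3 ('E'): step: R->2, L=2; E->plug->E->R->A->L->E->refl->A->L'->B->R'->B->plug->C
Char 4 ('C'): step: R->3, L=2; C->plug->B->R->F->L->F->refl->G->L'->C->R'->G->plug->G
Char 5 ('F'): step: R->4, L=2; F->plug->F->R->B->L->A->refl->E->L'->A->R'->D->plug->D
Char 6 ('G'): step: R->5, L=2; G->plug->G->R->G->L->B->refl->C->L'->D->R'->H->plug->H
Char 7 ('H'): step: R->6, L=2; H->plug->H->R->B->L->A->refl->E->L'->A->R'->E->plug->E
Char 8 ('E'): step: R->7, L=2; E->plug->E->R->E->L->H->refl->D->L'->H->R'->D->plug->D
Char 9 ('H'): step: R->0, L->3 (L advanced); H->plug->H->R->E->L->E->refl->A->L'->F->R'->B->plug->C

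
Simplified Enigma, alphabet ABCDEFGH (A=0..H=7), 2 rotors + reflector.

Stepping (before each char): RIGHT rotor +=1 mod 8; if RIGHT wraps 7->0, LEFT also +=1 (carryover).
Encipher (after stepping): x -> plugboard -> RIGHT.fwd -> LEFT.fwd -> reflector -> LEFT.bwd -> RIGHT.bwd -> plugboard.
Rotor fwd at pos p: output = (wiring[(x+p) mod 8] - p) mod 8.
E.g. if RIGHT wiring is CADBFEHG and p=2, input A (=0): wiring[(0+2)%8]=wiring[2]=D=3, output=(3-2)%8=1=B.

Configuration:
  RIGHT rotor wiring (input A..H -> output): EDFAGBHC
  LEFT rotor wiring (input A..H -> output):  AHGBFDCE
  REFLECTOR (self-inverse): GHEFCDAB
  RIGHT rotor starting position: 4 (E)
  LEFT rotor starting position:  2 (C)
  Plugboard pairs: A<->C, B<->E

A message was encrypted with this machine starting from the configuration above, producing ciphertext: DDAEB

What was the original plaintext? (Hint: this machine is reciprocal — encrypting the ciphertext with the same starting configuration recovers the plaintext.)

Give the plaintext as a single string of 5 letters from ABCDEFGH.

Answer: EGDCC

Derivation:
Char 1 ('D'): step: R->5, L=2; D->plug->D->R->H->L->F->refl->D->L'->C->R'->B->plug->E
Char 2 ('D'): step: R->6, L=2; D->plug->D->R->F->L->C->refl->E->L'->A->R'->G->plug->G
Char 3 ('A'): step: R->7, L=2; A->plug->C->R->E->L->A->refl->G->L'->G->R'->D->plug->D
Char 4 ('E'): step: R->0, L->3 (L advanced); E->plug->B->R->D->L->H->refl->B->L'->E->R'->A->plug->C
Char 5 ('B'): step: R->1, L=3; B->plug->E->R->A->L->G->refl->A->L'->C->R'->A->plug->C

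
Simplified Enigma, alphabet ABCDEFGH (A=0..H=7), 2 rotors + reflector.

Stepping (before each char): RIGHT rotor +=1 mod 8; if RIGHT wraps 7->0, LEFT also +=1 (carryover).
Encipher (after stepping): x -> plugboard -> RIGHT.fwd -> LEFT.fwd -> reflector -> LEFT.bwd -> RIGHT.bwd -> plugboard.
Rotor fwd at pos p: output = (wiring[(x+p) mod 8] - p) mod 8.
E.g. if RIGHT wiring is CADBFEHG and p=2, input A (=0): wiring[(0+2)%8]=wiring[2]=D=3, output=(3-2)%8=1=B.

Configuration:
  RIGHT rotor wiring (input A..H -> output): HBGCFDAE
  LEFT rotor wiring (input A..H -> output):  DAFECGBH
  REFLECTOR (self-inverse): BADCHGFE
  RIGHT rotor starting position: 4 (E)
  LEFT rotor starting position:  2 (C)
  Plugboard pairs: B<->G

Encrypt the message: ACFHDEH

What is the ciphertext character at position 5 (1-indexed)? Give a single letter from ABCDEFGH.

Char 1 ('A'): step: R->5, L=2; A->plug->A->R->G->L->B->refl->A->L'->C->R'->D->plug->D
Char 2 ('C'): step: R->6, L=2; C->plug->C->R->B->L->C->refl->D->L'->A->R'->E->plug->E
Char 3 ('F'): step: R->7, L=2; F->plug->F->R->G->L->B->refl->A->L'->C->R'->C->plug->C
Char 4 ('H'): step: R->0, L->3 (L advanced); H->plug->H->R->E->L->E->refl->H->L'->B->R'->B->plug->G
Char 5 ('D'): step: R->1, L=3; D->plug->D->R->E->L->E->refl->H->L'->B->R'->C->plug->C

C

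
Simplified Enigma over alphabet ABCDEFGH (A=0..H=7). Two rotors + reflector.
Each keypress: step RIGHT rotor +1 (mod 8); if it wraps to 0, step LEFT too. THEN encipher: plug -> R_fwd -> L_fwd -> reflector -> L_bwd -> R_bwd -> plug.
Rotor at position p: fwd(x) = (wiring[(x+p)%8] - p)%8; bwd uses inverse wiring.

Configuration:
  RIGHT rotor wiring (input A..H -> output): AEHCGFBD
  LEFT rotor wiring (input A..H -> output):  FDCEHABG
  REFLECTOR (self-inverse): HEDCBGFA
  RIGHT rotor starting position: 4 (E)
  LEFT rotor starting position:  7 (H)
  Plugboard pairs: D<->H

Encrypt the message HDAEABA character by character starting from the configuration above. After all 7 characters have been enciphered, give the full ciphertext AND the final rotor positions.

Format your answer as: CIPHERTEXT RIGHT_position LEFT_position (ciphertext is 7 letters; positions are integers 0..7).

Answer: EABDBEE 3 0

Derivation:
Char 1 ('H'): step: R->5, L=7; H->plug->D->R->D->L->D->refl->C->L'->H->R'->E->plug->E
Char 2 ('D'): step: R->6, L=7; D->plug->H->R->H->L->C->refl->D->L'->D->R'->A->plug->A
Char 3 ('A'): step: R->7, L=7; A->plug->A->R->E->L->F->refl->G->L'->B->R'->B->plug->B
Char 4 ('E'): step: R->0, L->0 (L advanced); E->plug->E->R->G->L->B->refl->E->L'->D->R'->H->plug->D
Char 5 ('A'): step: R->1, L=0; A->plug->A->R->D->L->E->refl->B->L'->G->R'->B->plug->B
Char 6 ('B'): step: R->2, L=0; B->plug->B->R->A->L->F->refl->G->L'->H->R'->E->plug->E
Char 7 ('A'): step: R->3, L=0; A->plug->A->R->H->L->G->refl->F->L'->A->R'->E->plug->E
Final: ciphertext=EABDBEE, RIGHT=3, LEFT=0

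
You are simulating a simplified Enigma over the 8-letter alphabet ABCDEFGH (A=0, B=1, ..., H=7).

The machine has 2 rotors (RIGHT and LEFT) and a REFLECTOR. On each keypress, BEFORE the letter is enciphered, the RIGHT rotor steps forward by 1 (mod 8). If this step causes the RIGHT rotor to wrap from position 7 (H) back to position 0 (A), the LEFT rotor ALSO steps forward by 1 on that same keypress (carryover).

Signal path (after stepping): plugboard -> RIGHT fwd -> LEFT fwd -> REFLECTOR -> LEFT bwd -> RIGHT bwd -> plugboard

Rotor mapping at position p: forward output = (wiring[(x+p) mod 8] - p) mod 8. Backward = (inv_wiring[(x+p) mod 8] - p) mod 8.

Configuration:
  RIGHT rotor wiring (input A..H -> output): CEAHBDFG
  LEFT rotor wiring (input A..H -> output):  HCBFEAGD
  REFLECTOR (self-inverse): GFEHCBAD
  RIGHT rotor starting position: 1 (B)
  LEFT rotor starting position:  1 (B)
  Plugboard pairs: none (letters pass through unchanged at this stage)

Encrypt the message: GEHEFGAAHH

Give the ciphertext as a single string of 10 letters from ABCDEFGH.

Answer: BAGCABBBFB

Derivation:
Char 1 ('G'): step: R->2, L=1; G->plug->G->R->A->L->B->refl->F->L'->F->R'->B->plug->B
Char 2 ('E'): step: R->3, L=1; E->plug->E->R->D->L->D->refl->H->L'->E->R'->A->plug->A
Char 3 ('H'): step: R->4, L=1; H->plug->H->R->D->L->D->refl->H->L'->E->R'->G->plug->G
Char 4 ('E'): step: R->5, L=1; E->plug->E->R->H->L->G->refl->A->L'->B->R'->C->plug->C
Char 5 ('F'): step: R->6, L=1; F->plug->F->R->B->L->A->refl->G->L'->H->R'->A->plug->A
Char 6 ('G'): step: R->7, L=1; G->plug->G->R->E->L->H->refl->D->L'->D->R'->B->plug->B
Char 7 ('A'): step: R->0, L->2 (L advanced); A->plug->A->R->C->L->C->refl->E->L'->E->R'->B->plug->B
Char 8 ('A'): step: R->1, L=2; A->plug->A->R->D->L->G->refl->A->L'->H->R'->B->plug->B
Char 9 ('H'): step: R->2, L=2; H->plug->H->R->C->L->C->refl->E->L'->E->R'->F->plug->F
Char 10 ('H'): step: R->3, L=2; H->plug->H->R->F->L->B->refl->F->L'->G->R'->B->plug->B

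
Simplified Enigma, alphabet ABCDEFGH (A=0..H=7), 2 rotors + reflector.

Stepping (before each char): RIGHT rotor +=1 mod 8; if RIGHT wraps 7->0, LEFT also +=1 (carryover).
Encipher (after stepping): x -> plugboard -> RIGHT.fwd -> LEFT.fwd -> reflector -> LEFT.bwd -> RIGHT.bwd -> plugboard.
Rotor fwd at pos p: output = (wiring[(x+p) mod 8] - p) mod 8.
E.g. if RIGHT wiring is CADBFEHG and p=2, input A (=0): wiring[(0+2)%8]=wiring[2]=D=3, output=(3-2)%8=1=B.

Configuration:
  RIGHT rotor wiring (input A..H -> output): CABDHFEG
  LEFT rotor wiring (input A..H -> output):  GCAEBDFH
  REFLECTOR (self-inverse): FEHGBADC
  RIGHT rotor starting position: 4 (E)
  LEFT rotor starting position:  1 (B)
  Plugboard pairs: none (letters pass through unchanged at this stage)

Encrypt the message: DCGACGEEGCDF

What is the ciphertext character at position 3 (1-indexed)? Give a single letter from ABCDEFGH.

Char 1 ('D'): step: R->5, L=1; D->plug->D->R->F->L->E->refl->B->L'->A->R'->A->plug->A
Char 2 ('C'): step: R->6, L=1; C->plug->C->R->E->L->C->refl->H->L'->B->R'->G->plug->G
Char 3 ('G'): step: R->7, L=1; G->plug->G->R->G->L->G->refl->D->L'->C->R'->D->plug->D

D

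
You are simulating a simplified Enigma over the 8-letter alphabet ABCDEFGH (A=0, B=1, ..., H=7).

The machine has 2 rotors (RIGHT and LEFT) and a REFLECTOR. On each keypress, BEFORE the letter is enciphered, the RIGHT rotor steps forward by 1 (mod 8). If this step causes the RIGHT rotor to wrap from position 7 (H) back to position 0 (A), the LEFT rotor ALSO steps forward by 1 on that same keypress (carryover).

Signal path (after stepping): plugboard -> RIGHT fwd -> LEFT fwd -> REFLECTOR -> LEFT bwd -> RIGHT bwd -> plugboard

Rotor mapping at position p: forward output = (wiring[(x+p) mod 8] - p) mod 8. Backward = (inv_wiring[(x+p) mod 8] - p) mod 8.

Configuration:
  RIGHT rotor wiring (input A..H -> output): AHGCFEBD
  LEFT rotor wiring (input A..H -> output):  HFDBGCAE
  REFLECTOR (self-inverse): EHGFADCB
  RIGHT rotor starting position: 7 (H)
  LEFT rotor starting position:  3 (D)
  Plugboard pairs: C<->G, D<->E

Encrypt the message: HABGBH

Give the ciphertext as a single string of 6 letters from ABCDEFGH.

Answer: EBFDAF

Derivation:
Char 1 ('H'): step: R->0, L->4 (L advanced); H->plug->H->R->D->L->A->refl->E->L'->C->R'->D->plug->E
Char 2 ('A'): step: R->1, L=4; A->plug->A->R->G->L->H->refl->B->L'->F->R'->B->plug->B
Char 3 ('B'): step: R->2, L=4; B->plug->B->R->A->L->C->refl->G->L'->B->R'->F->plug->F
Char 4 ('G'): step: R->3, L=4; G->plug->C->R->B->L->G->refl->C->L'->A->R'->E->plug->D
Char 5 ('B'): step: R->4, L=4; B->plug->B->R->A->L->C->refl->G->L'->B->R'->A->plug->A
Char 6 ('H'): step: R->5, L=4; H->plug->H->R->A->L->C->refl->G->L'->B->R'->F->plug->F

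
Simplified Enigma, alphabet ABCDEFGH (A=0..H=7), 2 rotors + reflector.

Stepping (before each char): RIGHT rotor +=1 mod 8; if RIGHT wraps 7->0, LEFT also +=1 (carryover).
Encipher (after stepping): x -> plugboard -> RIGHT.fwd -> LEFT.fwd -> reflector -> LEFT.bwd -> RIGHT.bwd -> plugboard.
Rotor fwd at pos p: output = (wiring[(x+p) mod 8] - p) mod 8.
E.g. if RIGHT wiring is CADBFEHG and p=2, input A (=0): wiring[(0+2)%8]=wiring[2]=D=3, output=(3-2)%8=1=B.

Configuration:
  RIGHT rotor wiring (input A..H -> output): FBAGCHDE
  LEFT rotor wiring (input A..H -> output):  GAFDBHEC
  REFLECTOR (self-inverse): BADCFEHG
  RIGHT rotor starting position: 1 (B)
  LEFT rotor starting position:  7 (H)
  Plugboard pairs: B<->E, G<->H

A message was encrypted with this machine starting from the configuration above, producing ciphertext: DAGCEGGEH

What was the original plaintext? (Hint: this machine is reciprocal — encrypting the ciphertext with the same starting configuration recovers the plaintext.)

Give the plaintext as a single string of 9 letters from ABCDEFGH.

Char 1 ('D'): step: R->2, L=7; D->plug->D->R->F->L->C->refl->D->L'->A->R'->C->plug->C
Char 2 ('A'): step: R->3, L=7; A->plug->A->R->D->L->G->refl->H->L'->B->R'->E->plug->B
Char 3 ('G'): step: R->4, L=7; G->plug->H->R->C->L->B->refl->A->L'->G->R'->A->plug->A
Char 4 ('C'): step: R->5, L=7; C->plug->C->R->H->L->F->refl->E->L'->E->R'->E->plug->B
Char 5 ('E'): step: R->6, L=7; E->plug->B->R->G->L->A->refl->B->L'->C->R'->E->plug->B
Char 6 ('G'): step: R->7, L=7; G->plug->H->R->E->L->E->refl->F->L'->H->R'->E->plug->B
Char 7 ('G'): step: R->0, L->0 (L advanced); G->plug->H->R->E->L->B->refl->A->L'->B->R'->B->plug->E
Char 8 ('E'): step: R->1, L=0; E->plug->B->R->H->L->C->refl->D->L'->D->R'->G->plug->H
Char 9 ('H'): step: R->2, L=0; H->plug->G->R->D->L->D->refl->C->L'->H->R'->H->plug->G

Answer: CBABBBEHG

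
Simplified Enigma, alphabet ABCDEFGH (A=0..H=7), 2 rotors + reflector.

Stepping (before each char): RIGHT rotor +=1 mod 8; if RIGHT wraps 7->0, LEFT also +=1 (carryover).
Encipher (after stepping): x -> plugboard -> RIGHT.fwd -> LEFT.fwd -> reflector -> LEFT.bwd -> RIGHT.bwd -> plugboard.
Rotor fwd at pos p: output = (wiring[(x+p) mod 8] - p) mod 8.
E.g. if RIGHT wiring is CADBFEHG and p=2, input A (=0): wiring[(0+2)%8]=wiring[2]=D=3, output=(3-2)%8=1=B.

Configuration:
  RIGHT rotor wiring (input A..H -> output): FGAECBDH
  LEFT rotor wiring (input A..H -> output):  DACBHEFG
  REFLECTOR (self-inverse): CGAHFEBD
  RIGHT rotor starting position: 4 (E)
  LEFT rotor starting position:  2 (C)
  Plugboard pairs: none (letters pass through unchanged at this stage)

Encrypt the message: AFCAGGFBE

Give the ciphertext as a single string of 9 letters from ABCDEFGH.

Answer: ECBGDFDDB

Derivation:
Char 1 ('A'): step: R->5, L=2; A->plug->A->R->E->L->D->refl->H->L'->B->R'->E->plug->E
Char 2 ('F'): step: R->6, L=2; F->plug->F->R->G->L->B->refl->G->L'->H->R'->C->plug->C
Char 3 ('C'): step: R->7, L=2; C->plug->C->R->H->L->G->refl->B->L'->G->R'->B->plug->B
Char 4 ('A'): step: R->0, L->3 (L advanced); A->plug->A->R->F->L->A->refl->C->L'->D->R'->G->plug->G
Char 5 ('G'): step: R->1, L=3; G->plug->G->R->G->L->F->refl->E->L'->B->R'->D->plug->D
Char 6 ('G'): step: R->2, L=3; G->plug->G->R->D->L->C->refl->A->L'->F->R'->F->plug->F
Char 7 ('F'): step: R->3, L=3; F->plug->F->R->C->L->B->refl->G->L'->A->R'->D->plug->D
Char 8 ('B'): step: R->4, L=3; B->plug->B->R->F->L->A->refl->C->L'->D->R'->D->plug->D
Char 9 ('E'): step: R->5, L=3; E->plug->E->R->B->L->E->refl->F->L'->G->R'->B->plug->B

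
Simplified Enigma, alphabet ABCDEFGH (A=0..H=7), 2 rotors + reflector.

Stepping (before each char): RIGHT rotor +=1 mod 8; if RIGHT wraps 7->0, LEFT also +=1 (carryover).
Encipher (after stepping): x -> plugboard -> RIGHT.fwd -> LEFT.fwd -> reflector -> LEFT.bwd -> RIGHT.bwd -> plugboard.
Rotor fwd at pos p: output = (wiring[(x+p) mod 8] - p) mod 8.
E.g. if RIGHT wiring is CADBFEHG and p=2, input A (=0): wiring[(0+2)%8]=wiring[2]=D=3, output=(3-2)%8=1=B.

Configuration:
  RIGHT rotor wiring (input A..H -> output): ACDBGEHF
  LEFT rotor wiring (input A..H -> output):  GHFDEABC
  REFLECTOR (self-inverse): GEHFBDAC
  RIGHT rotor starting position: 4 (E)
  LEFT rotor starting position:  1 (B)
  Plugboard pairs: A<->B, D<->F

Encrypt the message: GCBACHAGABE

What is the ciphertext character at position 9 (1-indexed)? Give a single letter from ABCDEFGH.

Char 1 ('G'): step: R->5, L=1; G->plug->G->R->E->L->H->refl->C->L'->C->R'->B->plug->A
Char 2 ('C'): step: R->6, L=1; C->plug->C->R->C->L->C->refl->H->L'->E->R'->D->plug->F
Char 3 ('B'): step: R->7, L=1; B->plug->A->R->G->L->B->refl->E->L'->B->R'->B->plug->A
Char 4 ('A'): step: R->0, L->2 (L advanced); A->plug->B->R->C->L->C->refl->H->L'->E->R'->F->plug->D
Char 5 ('C'): step: R->1, L=2; C->plug->C->R->A->L->D->refl->F->L'->H->R'->H->plug->H
Char 6 ('H'): step: R->2, L=2; H->plug->H->R->A->L->D->refl->F->L'->H->R'->B->plug->A
Char 7 ('A'): step: R->3, L=2; A->plug->B->R->D->L->G->refl->A->L'->F->R'->F->plug->D
Char 8 ('G'): step: R->4, L=2; G->plug->G->R->H->L->F->refl->D->L'->A->R'->B->plug->A
Char 9 ('A'): step: R->5, L=2; A->plug->B->R->C->L->C->refl->H->L'->E->R'->G->plug->G

G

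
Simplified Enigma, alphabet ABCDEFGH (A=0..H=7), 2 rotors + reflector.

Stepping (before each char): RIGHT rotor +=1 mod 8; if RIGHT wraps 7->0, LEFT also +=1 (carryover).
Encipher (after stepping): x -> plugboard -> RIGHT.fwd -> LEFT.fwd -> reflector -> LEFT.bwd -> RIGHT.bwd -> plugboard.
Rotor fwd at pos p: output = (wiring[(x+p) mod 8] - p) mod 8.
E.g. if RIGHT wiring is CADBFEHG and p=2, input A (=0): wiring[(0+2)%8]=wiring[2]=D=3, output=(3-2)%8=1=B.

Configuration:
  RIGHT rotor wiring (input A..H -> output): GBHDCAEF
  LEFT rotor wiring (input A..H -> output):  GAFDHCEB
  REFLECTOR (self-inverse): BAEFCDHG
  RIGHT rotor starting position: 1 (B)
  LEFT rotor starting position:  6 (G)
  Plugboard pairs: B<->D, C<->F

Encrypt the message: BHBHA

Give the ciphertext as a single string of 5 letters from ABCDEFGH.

Answer: EACBH

Derivation:
Char 1 ('B'): step: R->2, L=6; B->plug->D->R->G->L->B->refl->A->L'->C->R'->E->plug->E
Char 2 ('H'): step: R->3, L=6; H->plug->H->R->E->L->H->refl->G->L'->A->R'->A->plug->A
Char 3 ('B'): step: R->4, L=6; B->plug->D->R->B->L->D->refl->F->L'->F->R'->F->plug->C
Char 4 ('H'): step: R->5, L=6; H->plug->H->R->F->L->F->refl->D->L'->B->R'->D->plug->B
Char 5 ('A'): step: R->6, L=6; A->plug->A->R->G->L->B->refl->A->L'->C->R'->H->plug->H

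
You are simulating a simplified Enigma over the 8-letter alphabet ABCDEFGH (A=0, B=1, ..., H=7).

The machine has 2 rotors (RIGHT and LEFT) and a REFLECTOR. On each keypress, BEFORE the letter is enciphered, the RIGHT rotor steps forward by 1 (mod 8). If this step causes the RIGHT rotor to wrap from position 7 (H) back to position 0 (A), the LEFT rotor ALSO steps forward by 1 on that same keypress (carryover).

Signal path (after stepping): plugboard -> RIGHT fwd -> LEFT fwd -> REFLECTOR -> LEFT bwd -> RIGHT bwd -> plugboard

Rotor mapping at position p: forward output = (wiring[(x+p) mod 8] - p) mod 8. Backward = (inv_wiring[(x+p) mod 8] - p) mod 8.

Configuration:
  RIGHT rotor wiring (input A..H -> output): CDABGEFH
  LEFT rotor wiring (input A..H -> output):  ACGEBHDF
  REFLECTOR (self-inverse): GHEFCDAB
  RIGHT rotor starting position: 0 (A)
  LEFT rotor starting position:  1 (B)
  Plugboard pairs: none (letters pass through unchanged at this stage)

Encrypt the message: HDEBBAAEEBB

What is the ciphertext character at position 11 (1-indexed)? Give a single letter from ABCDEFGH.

Char 1 ('H'): step: R->1, L=1; H->plug->H->R->B->L->F->refl->D->L'->C->R'->A->plug->A
Char 2 ('D'): step: R->2, L=1; D->plug->D->R->C->L->D->refl->F->L'->B->R'->H->plug->H
Char 3 ('E'): step: R->3, L=1; E->plug->E->R->E->L->G->refl->A->L'->D->R'->B->plug->B
Char 4 ('B'): step: R->4, L=1; B->plug->B->R->A->L->B->refl->H->L'->H->R'->F->plug->F
Char 5 ('B'): step: R->5, L=1; B->plug->B->R->A->L->B->refl->H->L'->H->R'->A->plug->A
Char 6 ('A'): step: R->6, L=1; A->plug->A->R->H->L->H->refl->B->L'->A->R'->G->plug->G
Char 7 ('A'): step: R->7, L=1; A->plug->A->R->A->L->B->refl->H->L'->H->R'->F->plug->F
Char 8 ('E'): step: R->0, L->2 (L advanced); E->plug->E->R->G->L->G->refl->A->L'->H->R'->H->plug->H
Char 9 ('E'): step: R->1, L=2; E->plug->E->R->D->L->F->refl->D->L'->F->R'->D->plug->D
Char 10 ('B'): step: R->2, L=2; B->plug->B->R->H->L->A->refl->G->L'->G->R'->A->plug->A
Char 11 ('B'): step: R->3, L=2; B->plug->B->R->D->L->F->refl->D->L'->F->R'->H->plug->H

H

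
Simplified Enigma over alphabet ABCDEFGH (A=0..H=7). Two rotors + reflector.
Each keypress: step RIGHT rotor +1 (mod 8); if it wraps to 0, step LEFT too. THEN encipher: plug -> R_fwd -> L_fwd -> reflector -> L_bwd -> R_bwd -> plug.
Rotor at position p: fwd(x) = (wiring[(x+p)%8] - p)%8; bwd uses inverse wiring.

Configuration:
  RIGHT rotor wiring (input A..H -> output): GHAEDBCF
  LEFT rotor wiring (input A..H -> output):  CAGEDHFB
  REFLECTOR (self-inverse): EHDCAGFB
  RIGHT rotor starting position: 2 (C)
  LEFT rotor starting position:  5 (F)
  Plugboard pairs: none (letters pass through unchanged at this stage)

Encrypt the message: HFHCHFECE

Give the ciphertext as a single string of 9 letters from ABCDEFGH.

Answer: CABABEBFG

Derivation:
Char 1 ('H'): step: R->3, L=5; H->plug->H->R->F->L->B->refl->H->L'->G->R'->C->plug->C
Char 2 ('F'): step: R->4, L=5; F->plug->F->R->D->L->F->refl->G->L'->H->R'->A->plug->A
Char 3 ('H'): step: R->5, L=5; H->plug->H->R->G->L->H->refl->B->L'->F->R'->B->plug->B
Char 4 ('C'): step: R->6, L=5; C->plug->C->R->A->L->C->refl->D->L'->E->R'->A->plug->A
Char 5 ('H'): step: R->7, L=5; H->plug->H->R->D->L->F->refl->G->L'->H->R'->B->plug->B
Char 6 ('F'): step: R->0, L->6 (L advanced); F->plug->F->R->B->L->D->refl->C->L'->D->R'->E->plug->E
Char 7 ('E'): step: R->1, L=6; E->plug->E->R->A->L->H->refl->B->L'->H->R'->B->plug->B
Char 8 ('C'): step: R->2, L=6; C->plug->C->R->B->L->D->refl->C->L'->D->R'->F->plug->F
Char 9 ('E'): step: R->3, L=6; E->plug->E->R->C->L->E->refl->A->L'->E->R'->G->plug->G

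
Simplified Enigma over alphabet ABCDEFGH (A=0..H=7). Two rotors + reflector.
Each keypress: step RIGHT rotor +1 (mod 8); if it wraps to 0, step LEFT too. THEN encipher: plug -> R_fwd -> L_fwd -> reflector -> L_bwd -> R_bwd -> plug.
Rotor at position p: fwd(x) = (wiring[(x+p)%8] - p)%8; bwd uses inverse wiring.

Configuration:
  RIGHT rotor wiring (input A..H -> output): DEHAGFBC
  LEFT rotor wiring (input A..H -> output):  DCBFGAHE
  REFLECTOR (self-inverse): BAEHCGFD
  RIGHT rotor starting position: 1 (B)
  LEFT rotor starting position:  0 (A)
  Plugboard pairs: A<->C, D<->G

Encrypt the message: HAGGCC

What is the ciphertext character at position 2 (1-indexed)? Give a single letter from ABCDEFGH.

Char 1 ('H'): step: R->2, L=0; H->plug->H->R->C->L->B->refl->A->L'->F->R'->A->plug->C
Char 2 ('A'): step: R->3, L=0; A->plug->C->R->C->L->B->refl->A->L'->F->R'->A->plug->C

C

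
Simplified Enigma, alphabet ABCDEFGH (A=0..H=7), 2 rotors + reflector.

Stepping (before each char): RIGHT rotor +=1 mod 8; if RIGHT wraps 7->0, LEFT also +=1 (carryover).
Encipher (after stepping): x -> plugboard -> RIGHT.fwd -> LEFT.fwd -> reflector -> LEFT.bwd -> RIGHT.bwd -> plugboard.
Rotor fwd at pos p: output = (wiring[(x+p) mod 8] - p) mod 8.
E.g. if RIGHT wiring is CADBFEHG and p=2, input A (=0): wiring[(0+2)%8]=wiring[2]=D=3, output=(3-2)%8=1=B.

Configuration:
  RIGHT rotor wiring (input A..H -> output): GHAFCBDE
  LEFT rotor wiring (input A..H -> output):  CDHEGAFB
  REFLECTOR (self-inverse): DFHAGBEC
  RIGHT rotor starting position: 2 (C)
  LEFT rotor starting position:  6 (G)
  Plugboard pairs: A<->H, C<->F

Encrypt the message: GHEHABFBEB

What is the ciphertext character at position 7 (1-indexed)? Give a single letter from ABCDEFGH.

Char 1 ('G'): step: R->3, L=6; G->plug->G->R->E->L->B->refl->F->L'->D->R'->F->plug->C
Char 2 ('H'): step: R->4, L=6; H->plug->A->R->G->L->A->refl->D->L'->B->R'->H->plug->A
Char 3 ('E'): step: R->5, L=6; E->plug->E->R->C->L->E->refl->G->L'->F->R'->H->plug->A
Char 4 ('H'): step: R->6, L=6; H->plug->A->R->F->L->G->refl->E->L'->C->R'->E->plug->E
Char 5 ('A'): step: R->7, L=6; A->plug->H->R->E->L->B->refl->F->L'->D->R'->F->plug->C
Char 6 ('B'): step: R->0, L->7 (L advanced); B->plug->B->R->H->L->G->refl->E->L'->C->R'->E->plug->E
Char 7 ('F'): step: R->1, L=7; F->plug->C->R->E->L->F->refl->B->L'->G->R'->A->plug->H

H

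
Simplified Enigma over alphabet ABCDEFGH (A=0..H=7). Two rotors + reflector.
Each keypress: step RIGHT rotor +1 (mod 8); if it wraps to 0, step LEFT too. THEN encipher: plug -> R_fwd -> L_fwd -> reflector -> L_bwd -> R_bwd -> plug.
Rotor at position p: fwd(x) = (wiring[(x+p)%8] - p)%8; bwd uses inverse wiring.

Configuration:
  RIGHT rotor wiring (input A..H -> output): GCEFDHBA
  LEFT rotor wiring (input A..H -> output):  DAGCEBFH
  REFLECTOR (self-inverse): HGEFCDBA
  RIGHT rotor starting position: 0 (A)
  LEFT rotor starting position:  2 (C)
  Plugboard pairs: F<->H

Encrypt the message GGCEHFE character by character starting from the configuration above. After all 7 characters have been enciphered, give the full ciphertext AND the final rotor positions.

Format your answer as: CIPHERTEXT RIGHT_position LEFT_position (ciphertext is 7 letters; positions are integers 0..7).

Char 1 ('G'): step: R->1, L=2; G->plug->G->R->H->L->G->refl->B->L'->G->R'->E->plug->E
Char 2 ('G'): step: R->2, L=2; G->plug->G->R->E->L->D->refl->F->L'->F->R'->D->plug->D
Char 3 ('C'): step: R->3, L=2; C->plug->C->R->E->L->D->refl->F->L'->F->R'->E->plug->E
Char 4 ('E'): step: R->4, L=2; E->plug->E->R->C->L->C->refl->E->L'->A->R'->G->plug->G
Char 5 ('H'): step: R->5, L=2; H->plug->F->R->H->L->G->refl->B->L'->G->R'->H->plug->F
Char 6 ('F'): step: R->6, L=2; F->plug->H->R->B->L->A->refl->H->L'->D->R'->A->plug->A
Char 7 ('E'): step: R->7, L=2; E->plug->E->R->G->L->B->refl->G->L'->H->R'->B->plug->B
Final: ciphertext=EDEGFAB, RIGHT=7, LEFT=2

Answer: EDEGFAB 7 2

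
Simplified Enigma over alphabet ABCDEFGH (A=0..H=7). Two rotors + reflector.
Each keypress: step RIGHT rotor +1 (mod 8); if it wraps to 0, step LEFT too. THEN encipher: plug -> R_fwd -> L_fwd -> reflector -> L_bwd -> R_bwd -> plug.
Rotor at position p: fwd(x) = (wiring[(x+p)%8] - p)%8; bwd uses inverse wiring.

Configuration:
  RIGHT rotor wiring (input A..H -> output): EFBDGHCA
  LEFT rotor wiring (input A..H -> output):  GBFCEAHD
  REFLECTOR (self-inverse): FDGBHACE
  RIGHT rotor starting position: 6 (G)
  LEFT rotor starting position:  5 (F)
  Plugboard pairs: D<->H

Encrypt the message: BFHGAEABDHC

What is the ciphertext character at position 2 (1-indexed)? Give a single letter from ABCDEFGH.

Char 1 ('B'): step: R->7, L=5; B->plug->B->R->F->L->A->refl->F->L'->G->R'->C->plug->C
Char 2 ('F'): step: R->0, L->6 (L advanced); F->plug->F->R->H->L->C->refl->G->L'->G->R'->E->plug->E

E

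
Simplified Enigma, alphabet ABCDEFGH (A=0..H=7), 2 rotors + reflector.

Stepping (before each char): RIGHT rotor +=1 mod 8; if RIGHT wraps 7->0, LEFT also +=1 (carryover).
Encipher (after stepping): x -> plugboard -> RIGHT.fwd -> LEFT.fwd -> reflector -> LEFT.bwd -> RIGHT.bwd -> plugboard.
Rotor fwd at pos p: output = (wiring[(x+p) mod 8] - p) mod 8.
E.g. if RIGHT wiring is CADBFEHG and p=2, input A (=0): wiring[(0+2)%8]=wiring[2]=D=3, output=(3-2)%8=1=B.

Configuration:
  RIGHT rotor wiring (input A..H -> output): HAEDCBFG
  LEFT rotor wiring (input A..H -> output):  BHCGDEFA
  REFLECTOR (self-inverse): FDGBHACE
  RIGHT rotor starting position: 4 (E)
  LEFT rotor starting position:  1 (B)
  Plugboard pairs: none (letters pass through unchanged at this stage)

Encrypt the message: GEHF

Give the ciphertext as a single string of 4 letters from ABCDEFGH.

Answer: HFDH

Derivation:
Char 1 ('G'): step: R->5, L=1; G->plug->G->R->G->L->H->refl->E->L'->F->R'->H->plug->H
Char 2 ('E'): step: R->6, L=1; E->plug->E->R->G->L->H->refl->E->L'->F->R'->F->plug->F
Char 3 ('H'): step: R->7, L=1; H->plug->H->R->G->L->H->refl->E->L'->F->R'->D->plug->D
Char 4 ('F'): step: R->0, L->2 (L advanced); F->plug->F->R->B->L->E->refl->H->L'->G->R'->H->plug->H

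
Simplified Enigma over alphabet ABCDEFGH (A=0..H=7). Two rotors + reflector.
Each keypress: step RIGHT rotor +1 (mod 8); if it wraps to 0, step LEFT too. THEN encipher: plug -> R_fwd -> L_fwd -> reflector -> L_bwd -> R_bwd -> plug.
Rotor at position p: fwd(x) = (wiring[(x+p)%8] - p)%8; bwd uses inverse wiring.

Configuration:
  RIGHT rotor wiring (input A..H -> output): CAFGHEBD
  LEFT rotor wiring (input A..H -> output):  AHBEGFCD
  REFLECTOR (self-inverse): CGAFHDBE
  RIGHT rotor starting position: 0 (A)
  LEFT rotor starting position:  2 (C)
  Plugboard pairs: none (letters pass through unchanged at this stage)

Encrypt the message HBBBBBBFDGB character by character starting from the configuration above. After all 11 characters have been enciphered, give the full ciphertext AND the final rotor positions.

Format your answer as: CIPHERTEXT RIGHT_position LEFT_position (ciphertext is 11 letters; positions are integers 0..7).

Char 1 ('H'): step: R->1, L=2; H->plug->H->R->B->L->C->refl->A->L'->E->R'->B->plug->B
Char 2 ('B'): step: R->2, L=2; B->plug->B->R->E->L->A->refl->C->L'->B->R'->F->plug->F
Char 3 ('B'): step: R->3, L=2; B->plug->B->R->E->L->A->refl->C->L'->B->R'->C->plug->C
Char 4 ('B'): step: R->4, L=2; B->plug->B->R->A->L->H->refl->E->L'->C->R'->H->plug->H
Char 5 ('B'): step: R->5, L=2; B->plug->B->R->E->L->A->refl->C->L'->B->R'->G->plug->G
Char 6 ('B'): step: R->6, L=2; B->plug->B->R->F->L->B->refl->G->L'->G->R'->H->plug->H
Char 7 ('B'): step: R->7, L=2; B->plug->B->R->D->L->D->refl->F->L'->H->R'->E->plug->E
Char 8 ('F'): step: R->0, L->3 (L advanced); F->plug->F->R->E->L->A->refl->C->L'->C->R'->A->plug->A
Char 9 ('D'): step: R->1, L=3; D->plug->D->R->G->L->E->refl->H->L'->D->R'->E->plug->E
Char 10 ('G'): step: R->2, L=3; G->plug->G->R->A->L->B->refl->G->L'->H->R'->E->plug->E
Char 11 ('B'): step: R->3, L=3; B->plug->B->R->E->L->A->refl->C->L'->C->R'->H->plug->H
Final: ciphertext=BFCHGHEAEEH, RIGHT=3, LEFT=3

Answer: BFCHGHEAEEH 3 3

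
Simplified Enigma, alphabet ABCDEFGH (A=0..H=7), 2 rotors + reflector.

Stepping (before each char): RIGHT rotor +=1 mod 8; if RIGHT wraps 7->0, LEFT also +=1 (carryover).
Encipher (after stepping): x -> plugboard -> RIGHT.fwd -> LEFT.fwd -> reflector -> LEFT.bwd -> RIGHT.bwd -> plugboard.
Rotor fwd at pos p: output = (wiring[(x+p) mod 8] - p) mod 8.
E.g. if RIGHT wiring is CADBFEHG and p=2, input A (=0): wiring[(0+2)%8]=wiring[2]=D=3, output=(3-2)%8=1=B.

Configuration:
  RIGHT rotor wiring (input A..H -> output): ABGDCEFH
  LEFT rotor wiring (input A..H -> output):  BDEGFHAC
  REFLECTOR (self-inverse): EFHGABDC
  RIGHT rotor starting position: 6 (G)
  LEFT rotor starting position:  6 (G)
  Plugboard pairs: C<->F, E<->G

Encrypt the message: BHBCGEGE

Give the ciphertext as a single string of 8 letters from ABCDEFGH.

Char 1 ('B'): step: R->7, L=6; B->plug->B->R->B->L->E->refl->A->L'->F->R'->G->plug->E
Char 2 ('H'): step: R->0, L->7 (L advanced); H->plug->H->R->H->L->B->refl->F->L'->D->R'->D->plug->D
Char 3 ('B'): step: R->1, L=7; B->plug->B->R->F->L->G->refl->D->L'->A->R'->A->plug->A
Char 4 ('C'): step: R->2, L=7; C->plug->F->R->F->L->G->refl->D->L'->A->R'->C->plug->F
Char 5 ('G'): step: R->3, L=7; G->plug->E->R->E->L->H->refl->C->L'->B->R'->C->plug->F
Char 6 ('E'): step: R->4, L=7; E->plug->G->R->C->L->E->refl->A->L'->G->R'->A->plug->A
Char 7 ('G'): step: R->5, L=7; G->plug->E->R->E->L->H->refl->C->L'->B->R'->F->plug->C
Char 8 ('E'): step: R->6, L=7; E->plug->G->R->E->L->H->refl->C->L'->B->R'->B->plug->B

Answer: EDAFFACB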